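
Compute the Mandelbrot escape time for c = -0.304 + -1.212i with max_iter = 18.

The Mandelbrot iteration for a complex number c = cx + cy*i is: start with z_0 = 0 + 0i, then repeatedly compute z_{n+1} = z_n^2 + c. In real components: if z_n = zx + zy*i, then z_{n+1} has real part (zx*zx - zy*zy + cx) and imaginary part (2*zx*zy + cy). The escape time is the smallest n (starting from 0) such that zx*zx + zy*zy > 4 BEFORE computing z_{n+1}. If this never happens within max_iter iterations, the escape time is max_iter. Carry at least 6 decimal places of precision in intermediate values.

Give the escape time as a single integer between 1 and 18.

z_0 = 0 + 0i, c = -0.3040 + -1.2120i
Iter 1: z = -0.3040 + -1.2120i, |z|^2 = 1.5614
Iter 2: z = -1.6805 + -0.4751i, |z|^2 = 3.0499
Iter 3: z = 2.2945 + 0.3849i, |z|^2 = 5.4126
Escaped at iteration 3

Answer: 3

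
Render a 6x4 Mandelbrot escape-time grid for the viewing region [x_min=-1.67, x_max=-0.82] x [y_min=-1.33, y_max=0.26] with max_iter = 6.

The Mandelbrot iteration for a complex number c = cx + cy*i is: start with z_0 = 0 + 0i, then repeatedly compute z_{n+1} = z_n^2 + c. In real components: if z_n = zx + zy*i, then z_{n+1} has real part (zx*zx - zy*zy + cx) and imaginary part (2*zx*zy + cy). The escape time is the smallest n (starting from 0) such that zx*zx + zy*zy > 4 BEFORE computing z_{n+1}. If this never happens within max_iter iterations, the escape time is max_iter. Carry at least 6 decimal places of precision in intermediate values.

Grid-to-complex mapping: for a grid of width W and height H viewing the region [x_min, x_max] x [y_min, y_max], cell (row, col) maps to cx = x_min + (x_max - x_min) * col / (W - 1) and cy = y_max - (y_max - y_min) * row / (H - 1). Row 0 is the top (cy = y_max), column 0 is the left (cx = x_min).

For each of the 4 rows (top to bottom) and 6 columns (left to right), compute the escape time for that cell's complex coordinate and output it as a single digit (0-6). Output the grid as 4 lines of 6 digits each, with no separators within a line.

(row=0, col=0): c = -1.6700 + 0.2600i → escape time 4
(row=0, col=1): c = -1.5000 + 0.2600i → escape time 5
(row=0, col=2): c = -1.3300 + 0.2600i → escape time 6
(row=0, col=3): c = -1.1600 + 0.2600i → escape time 6
(row=0, col=4): c = -0.9900 + 0.2600i → escape time 6
(row=0, col=5): c = -0.8200 + 0.2600i → escape time 6
(row=1, col=0): c = -1.6700 + -0.2700i → escape time 4
(row=1, col=1): c = -1.5000 + -0.2700i → escape time 5
(row=1, col=2): c = -1.3300 + -0.2700i → escape time 6
(row=1, col=3): c = -1.1600 + -0.2700i → escape time 6
(row=1, col=4): c = -0.9900 + -0.2700i → escape time 6
(row=1, col=5): c = -0.8200 + -0.2700i → escape time 6
(row=2, col=0): c = -1.6700 + -0.8000i → escape time 3
(row=2, col=1): c = -1.5000 + -0.8000i → escape time 3
(row=2, col=2): c = -1.3300 + -0.8000i → escape time 3
(row=2, col=3): c = -1.1600 + -0.8000i → escape time 3
(row=2, col=4): c = -0.9900 + -0.8000i → escape time 3
(row=2, col=5): c = -0.8200 + -0.8000i → escape time 4
(row=3, col=0): c = -1.6700 + -1.3300i → escape time 1
(row=3, col=1): c = -1.5000 + -1.3300i → escape time 1
(row=3, col=2): c = -1.3300 + -1.3300i → escape time 2
(row=3, col=3): c = -1.1600 + -1.3300i → escape time 2
(row=3, col=4): c = -0.9900 + -1.3300i → escape time 2
(row=3, col=5): c = -0.8200 + -1.3300i → escape time 2

Answer: 456666
456666
333334
112222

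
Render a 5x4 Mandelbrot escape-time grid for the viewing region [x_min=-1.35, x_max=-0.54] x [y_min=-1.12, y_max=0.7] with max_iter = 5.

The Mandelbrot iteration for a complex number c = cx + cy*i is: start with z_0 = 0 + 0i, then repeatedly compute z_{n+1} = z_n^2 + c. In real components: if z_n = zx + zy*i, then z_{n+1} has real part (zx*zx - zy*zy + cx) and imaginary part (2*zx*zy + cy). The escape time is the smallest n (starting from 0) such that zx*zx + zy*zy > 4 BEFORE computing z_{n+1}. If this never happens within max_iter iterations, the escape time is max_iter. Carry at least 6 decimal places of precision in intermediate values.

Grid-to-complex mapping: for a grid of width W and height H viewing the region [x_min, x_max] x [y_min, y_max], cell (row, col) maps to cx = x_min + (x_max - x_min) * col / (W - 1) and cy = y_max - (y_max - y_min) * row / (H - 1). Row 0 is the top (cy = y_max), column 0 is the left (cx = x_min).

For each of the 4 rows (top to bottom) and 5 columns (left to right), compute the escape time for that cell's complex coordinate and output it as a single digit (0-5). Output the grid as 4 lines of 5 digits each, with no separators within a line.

(row=0, col=0): c = -1.3500 + 0.7000i → escape time 3
(row=0, col=1): c = -1.1475 + 0.7000i → escape time 3
(row=0, col=2): c = -0.9450 + 0.7000i → escape time 4
(row=0, col=3): c = -0.7425 + 0.7000i → escape time 5
(row=0, col=4): c = -0.5400 + 0.7000i → escape time 5
(row=1, col=0): c = -1.3500 + 0.0933i → escape time 5
(row=1, col=1): c = -1.1475 + 0.0933i → escape time 5
(row=1, col=2): c = -0.9450 + 0.0933i → escape time 5
(row=1, col=3): c = -0.7425 + 0.0933i → escape time 5
(row=1, col=4): c = -0.5400 + 0.0933i → escape time 5
(row=2, col=0): c = -1.3500 + -0.5133i → escape time 3
(row=2, col=1): c = -1.1475 + -0.5133i → escape time 5
(row=2, col=2): c = -0.9450 + -0.5133i → escape time 5
(row=2, col=3): c = -0.7425 + -0.5133i → escape time 5
(row=2, col=4): c = -0.5400 + -0.5133i → escape time 5
(row=3, col=0): c = -1.3500 + -1.1200i → escape time 2
(row=3, col=1): c = -1.1475 + -1.1200i → escape time 3
(row=3, col=2): c = -0.9450 + -1.1200i → escape time 3
(row=3, col=3): c = -0.7425 + -1.1200i → escape time 3
(row=3, col=4): c = -0.5400 + -1.1200i → escape time 3

Answer: 33455
55555
35555
23333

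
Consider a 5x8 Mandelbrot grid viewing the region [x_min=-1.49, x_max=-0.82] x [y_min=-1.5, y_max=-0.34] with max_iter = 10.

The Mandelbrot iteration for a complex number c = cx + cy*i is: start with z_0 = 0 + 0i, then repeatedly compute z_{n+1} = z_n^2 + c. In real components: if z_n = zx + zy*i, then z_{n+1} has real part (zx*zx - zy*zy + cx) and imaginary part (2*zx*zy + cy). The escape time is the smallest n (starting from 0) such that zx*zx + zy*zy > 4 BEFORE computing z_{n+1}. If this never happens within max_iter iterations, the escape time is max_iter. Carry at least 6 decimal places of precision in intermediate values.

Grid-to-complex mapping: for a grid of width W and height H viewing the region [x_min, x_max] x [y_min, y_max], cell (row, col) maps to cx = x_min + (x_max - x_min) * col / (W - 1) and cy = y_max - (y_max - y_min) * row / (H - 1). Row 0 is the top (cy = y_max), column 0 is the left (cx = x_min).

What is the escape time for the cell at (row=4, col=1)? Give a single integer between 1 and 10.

Answer: 3

Derivation:
z_0 = 0 + 0i, c = -1.3225 + -1.0029i
Iter 1: z = -1.3225 + -1.0029i, |z|^2 = 2.7547
Iter 2: z = -0.5792 + 1.6497i, |z|^2 = 3.0570
Iter 3: z = -3.7085 + -2.9139i, |z|^2 = 22.2441
Escaped at iteration 3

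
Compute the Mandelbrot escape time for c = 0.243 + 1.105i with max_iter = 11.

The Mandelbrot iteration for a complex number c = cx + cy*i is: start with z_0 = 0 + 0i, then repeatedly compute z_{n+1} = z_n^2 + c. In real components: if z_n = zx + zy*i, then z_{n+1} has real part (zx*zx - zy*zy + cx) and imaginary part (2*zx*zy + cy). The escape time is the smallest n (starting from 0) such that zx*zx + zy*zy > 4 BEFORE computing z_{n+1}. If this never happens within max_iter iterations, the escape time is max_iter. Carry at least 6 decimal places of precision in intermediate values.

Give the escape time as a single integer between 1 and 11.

z_0 = 0 + 0i, c = 0.2430 + 1.1050i
Iter 1: z = 0.2430 + 1.1050i, |z|^2 = 1.2801
Iter 2: z = -0.9190 + 1.6420i, |z|^2 = 3.5408
Iter 3: z = -1.6087 + -1.9130i, |z|^2 = 6.2475
Escaped at iteration 3

Answer: 3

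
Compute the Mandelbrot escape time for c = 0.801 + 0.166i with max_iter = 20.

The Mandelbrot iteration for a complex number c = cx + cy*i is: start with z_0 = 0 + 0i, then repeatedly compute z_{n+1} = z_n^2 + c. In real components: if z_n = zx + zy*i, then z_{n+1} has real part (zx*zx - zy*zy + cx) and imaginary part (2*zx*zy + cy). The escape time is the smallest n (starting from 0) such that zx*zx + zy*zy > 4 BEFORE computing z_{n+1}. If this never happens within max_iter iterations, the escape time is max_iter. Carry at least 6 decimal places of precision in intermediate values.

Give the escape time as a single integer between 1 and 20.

z_0 = 0 + 0i, c = 0.8010 + 0.1660i
Iter 1: z = 0.8010 + 0.1660i, |z|^2 = 0.6692
Iter 2: z = 1.4150 + 0.4319i, |z|^2 = 2.1889
Iter 3: z = 2.6168 + 1.3884i, |z|^2 = 8.7752
Escaped at iteration 3

Answer: 3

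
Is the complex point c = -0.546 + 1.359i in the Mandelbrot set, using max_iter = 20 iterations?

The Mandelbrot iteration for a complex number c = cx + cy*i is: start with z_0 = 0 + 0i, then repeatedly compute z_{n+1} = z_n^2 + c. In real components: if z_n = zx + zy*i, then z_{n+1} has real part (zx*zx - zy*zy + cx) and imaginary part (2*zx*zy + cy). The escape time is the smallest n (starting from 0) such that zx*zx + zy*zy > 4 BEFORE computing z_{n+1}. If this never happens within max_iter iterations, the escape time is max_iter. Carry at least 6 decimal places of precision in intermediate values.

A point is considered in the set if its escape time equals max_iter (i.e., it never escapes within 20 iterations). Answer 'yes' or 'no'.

Answer: no

Derivation:
z_0 = 0 + 0i, c = -0.5460 + 1.3590i
Iter 1: z = -0.5460 + 1.3590i, |z|^2 = 2.1450
Iter 2: z = -2.0948 + -0.1250i, |z|^2 = 4.4037
Escaped at iteration 2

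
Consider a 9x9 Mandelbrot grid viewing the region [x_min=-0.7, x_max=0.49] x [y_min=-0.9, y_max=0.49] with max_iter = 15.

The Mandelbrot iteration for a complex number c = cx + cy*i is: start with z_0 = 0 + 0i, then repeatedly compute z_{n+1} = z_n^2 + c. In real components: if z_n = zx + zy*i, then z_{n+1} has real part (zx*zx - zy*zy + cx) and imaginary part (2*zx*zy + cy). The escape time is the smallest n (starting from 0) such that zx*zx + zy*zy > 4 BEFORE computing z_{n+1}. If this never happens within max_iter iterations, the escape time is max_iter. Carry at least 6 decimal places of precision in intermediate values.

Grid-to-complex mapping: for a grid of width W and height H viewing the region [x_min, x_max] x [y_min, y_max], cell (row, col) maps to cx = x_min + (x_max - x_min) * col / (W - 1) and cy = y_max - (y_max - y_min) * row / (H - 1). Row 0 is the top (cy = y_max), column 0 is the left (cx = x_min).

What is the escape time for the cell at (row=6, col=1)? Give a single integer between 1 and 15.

z_0 = 0 + 0i, c = -0.5513 + -0.5525i
Iter 1: z = -0.5513 + -0.5525i, |z|^2 = 0.6091
Iter 2: z = -0.5526 + 0.0566i, |z|^2 = 0.3086
Iter 3: z = -0.2491 + -0.6151i, |z|^2 = 0.4404
Iter 4: z = -0.8676 + -0.2461i, |z|^2 = 0.8132
Iter 5: z = 0.1408 + -0.1255i, |z|^2 = 0.0356
Iter 6: z = -0.5472 + -0.5878i, |z|^2 = 0.6449
Iter 7: z = -0.5974 + 0.0908i, |z|^2 = 0.3652
Iter 8: z = -0.2026 + -0.6610i, |z|^2 = 0.4779
Iter 9: z = -0.9471 + -0.2847i, |z|^2 = 0.9780
Iter 10: z = 0.2647 + -0.0132i, |z|^2 = 0.0702
Iter 11: z = -0.4814 + -0.5595i, |z|^2 = 0.5447
Iter 12: z = -0.6326 + -0.0139i, |z|^2 = 0.4003
Iter 13: z = -0.1513 + -0.5350i, |z|^2 = 0.3091
Iter 14: z = -0.8145 + -0.3906i, |z|^2 = 0.8161

Answer: 15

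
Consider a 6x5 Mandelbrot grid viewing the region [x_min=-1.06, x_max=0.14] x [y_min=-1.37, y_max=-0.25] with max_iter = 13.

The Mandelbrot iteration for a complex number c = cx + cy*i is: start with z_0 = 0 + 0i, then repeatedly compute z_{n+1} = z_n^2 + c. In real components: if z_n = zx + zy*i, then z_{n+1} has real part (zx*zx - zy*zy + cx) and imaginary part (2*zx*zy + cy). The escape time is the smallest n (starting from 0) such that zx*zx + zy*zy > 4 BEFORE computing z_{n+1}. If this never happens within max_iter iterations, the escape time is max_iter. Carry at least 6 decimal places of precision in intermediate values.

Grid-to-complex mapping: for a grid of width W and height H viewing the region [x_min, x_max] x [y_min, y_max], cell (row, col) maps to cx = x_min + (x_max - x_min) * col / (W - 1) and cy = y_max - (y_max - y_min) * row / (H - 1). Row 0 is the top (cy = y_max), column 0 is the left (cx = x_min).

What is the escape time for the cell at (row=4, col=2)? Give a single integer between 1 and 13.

z_0 = 0 + 0i, c = -0.5800 + -1.3700i
Iter 1: z = -0.5800 + -1.3700i, |z|^2 = 2.2133
Iter 2: z = -2.1205 + 0.2192i, |z|^2 = 4.5446
Escaped at iteration 2

Answer: 2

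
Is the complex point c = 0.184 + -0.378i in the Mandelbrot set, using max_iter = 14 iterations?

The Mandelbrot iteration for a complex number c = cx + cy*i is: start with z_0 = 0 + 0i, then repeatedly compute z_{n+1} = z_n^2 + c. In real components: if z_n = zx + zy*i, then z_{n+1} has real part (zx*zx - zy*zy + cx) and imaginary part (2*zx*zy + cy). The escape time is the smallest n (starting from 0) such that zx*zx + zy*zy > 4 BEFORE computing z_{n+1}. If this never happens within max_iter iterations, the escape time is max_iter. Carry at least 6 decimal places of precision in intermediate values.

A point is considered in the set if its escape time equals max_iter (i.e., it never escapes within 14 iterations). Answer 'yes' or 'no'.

z_0 = 0 + 0i, c = 0.1840 + -0.3780i
Iter 1: z = 0.1840 + -0.3780i, |z|^2 = 0.1767
Iter 2: z = 0.0750 + -0.5171i, |z|^2 = 0.2730
Iter 3: z = -0.0778 + -0.4555i, |z|^2 = 0.2136
Iter 4: z = -0.0175 + -0.3071i, |z|^2 = 0.0946
Iter 5: z = 0.0900 + -0.3673i, |z|^2 = 0.1430
Iter 6: z = 0.0572 + -0.4441i, |z|^2 = 0.2005
Iter 7: z = -0.0099 + -0.4288i, |z|^2 = 0.1840
Iter 8: z = 0.0002 + -0.3695i, |z|^2 = 0.1365
Iter 9: z = 0.0475 + -0.3782i, |z|^2 = 0.1453
Iter 10: z = 0.0432 + -0.4139i, |z|^2 = 0.1732
Iter 11: z = 0.0145 + -0.4138i, |z|^2 = 0.1714
Iter 12: z = 0.0130 + -0.3900i, |z|^2 = 0.1523
Iter 13: z = 0.0320 + -0.3881i, |z|^2 = 0.1517
Did not escape in 14 iterations → in set

Answer: yes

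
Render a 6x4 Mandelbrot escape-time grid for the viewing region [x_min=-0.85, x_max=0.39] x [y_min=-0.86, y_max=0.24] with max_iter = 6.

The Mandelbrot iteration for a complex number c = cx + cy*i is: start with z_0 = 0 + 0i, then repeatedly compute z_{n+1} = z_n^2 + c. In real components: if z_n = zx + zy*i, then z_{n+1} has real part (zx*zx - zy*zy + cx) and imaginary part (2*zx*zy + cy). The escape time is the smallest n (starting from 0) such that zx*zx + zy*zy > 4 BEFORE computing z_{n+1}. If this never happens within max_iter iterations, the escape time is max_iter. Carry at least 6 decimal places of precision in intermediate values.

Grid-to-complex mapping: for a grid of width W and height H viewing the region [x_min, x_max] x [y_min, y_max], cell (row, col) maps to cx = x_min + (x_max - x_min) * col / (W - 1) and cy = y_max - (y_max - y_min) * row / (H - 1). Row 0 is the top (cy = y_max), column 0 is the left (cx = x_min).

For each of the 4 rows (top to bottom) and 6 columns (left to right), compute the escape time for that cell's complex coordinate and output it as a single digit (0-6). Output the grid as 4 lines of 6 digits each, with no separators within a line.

Answer: 666666
666666
666666
446654

Derivation:
(row=0, col=0): c = -0.8500 + 0.2400i → escape time 6
(row=0, col=1): c = -0.6020 + 0.2400i → escape time 6
(row=0, col=2): c = -0.3540 + 0.2400i → escape time 6
(row=0, col=3): c = -0.1060 + 0.2400i → escape time 6
(row=0, col=4): c = 0.1420 + 0.2400i → escape time 6
(row=0, col=5): c = 0.3900 + 0.2400i → escape time 6
(row=1, col=0): c = -0.8500 + -0.1267i → escape time 6
(row=1, col=1): c = -0.6020 + -0.1267i → escape time 6
(row=1, col=2): c = -0.3540 + -0.1267i → escape time 6
(row=1, col=3): c = -0.1060 + -0.1267i → escape time 6
(row=1, col=4): c = 0.1420 + -0.1267i → escape time 6
(row=1, col=5): c = 0.3900 + -0.1267i → escape time 6
(row=2, col=0): c = -0.8500 + -0.4933i → escape time 6
(row=2, col=1): c = -0.6020 + -0.4933i → escape time 6
(row=2, col=2): c = -0.3540 + -0.4933i → escape time 6
(row=2, col=3): c = -0.1060 + -0.4933i → escape time 6
(row=2, col=4): c = 0.1420 + -0.4933i → escape time 6
(row=2, col=5): c = 0.3900 + -0.4933i → escape time 6
(row=3, col=0): c = -0.8500 + -0.8600i → escape time 4
(row=3, col=1): c = -0.6020 + -0.8600i → escape time 4
(row=3, col=2): c = -0.3540 + -0.8600i → escape time 6
(row=3, col=3): c = -0.1060 + -0.8600i → escape time 6
(row=3, col=4): c = 0.1420 + -0.8600i → escape time 5
(row=3, col=5): c = 0.3900 + -0.8600i → escape time 4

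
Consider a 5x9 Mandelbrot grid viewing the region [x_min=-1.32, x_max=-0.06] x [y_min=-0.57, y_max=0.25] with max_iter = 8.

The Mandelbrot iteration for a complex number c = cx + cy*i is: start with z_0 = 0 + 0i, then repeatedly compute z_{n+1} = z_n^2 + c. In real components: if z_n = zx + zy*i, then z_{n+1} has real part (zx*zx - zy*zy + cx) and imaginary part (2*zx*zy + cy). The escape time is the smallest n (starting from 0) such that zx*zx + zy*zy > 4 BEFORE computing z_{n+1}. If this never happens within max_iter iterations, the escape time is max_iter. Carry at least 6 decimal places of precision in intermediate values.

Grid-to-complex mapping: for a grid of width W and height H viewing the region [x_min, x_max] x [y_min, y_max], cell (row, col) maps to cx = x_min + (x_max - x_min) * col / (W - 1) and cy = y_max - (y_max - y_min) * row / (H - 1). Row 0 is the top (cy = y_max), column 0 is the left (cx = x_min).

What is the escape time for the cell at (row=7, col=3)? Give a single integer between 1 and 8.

Answer: 8

Derivation:
z_0 = 0 + 0i, c = -0.3750 + -0.4675i
Iter 1: z = -0.3750 + -0.4675i, |z|^2 = 0.3592
Iter 2: z = -0.4529 + -0.1169i, |z|^2 = 0.2188
Iter 3: z = -0.1835 + -0.3616i, |z|^2 = 0.1645
Iter 4: z = -0.4721 + -0.3348i, |z|^2 = 0.3349
Iter 5: z = -0.2642 + -0.1514i, |z|^2 = 0.0927
Iter 6: z = -0.3281 + -0.3875i, |z|^2 = 0.2578
Iter 7: z = -0.4175 + -0.2132i, |z|^2 = 0.2198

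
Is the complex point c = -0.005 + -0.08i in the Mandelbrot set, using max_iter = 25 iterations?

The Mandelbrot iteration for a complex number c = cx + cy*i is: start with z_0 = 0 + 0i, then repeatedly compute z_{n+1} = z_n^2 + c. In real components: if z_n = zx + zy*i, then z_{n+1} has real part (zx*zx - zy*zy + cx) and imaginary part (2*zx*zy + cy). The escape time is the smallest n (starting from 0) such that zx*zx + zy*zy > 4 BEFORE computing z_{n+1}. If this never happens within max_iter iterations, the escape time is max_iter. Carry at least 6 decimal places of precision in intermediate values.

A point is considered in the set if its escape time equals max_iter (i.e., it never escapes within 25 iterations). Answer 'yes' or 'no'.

z_0 = 0 + 0i, c = -0.0050 + -0.0800i
Iter 1: z = -0.0050 + -0.0800i, |z|^2 = 0.0064
Iter 2: z = -0.0114 + -0.0792i, |z|^2 = 0.0064
Iter 3: z = -0.0111 + -0.0782i, |z|^2 = 0.0062
Iter 4: z = -0.0110 + -0.0783i, |z|^2 = 0.0062
Iter 5: z = -0.0110 + -0.0783i, |z|^2 = 0.0062
Iter 6: z = -0.0110 + -0.0783i, |z|^2 = 0.0062
Iter 7: z = -0.0110 + -0.0783i, |z|^2 = 0.0062
Iter 8: z = -0.0110 + -0.0783i, |z|^2 = 0.0062
Iter 9: z = -0.0110 + -0.0783i, |z|^2 = 0.0062
Iter 10: z = -0.0110 + -0.0783i, |z|^2 = 0.0062
Iter 11: z = -0.0110 + -0.0783i, |z|^2 = 0.0062
Iter 12: z = -0.0110 + -0.0783i, |z|^2 = 0.0062
Iter 13: z = -0.0110 + -0.0783i, |z|^2 = 0.0062
Iter 14: z = -0.0110 + -0.0783i, |z|^2 = 0.0062
Iter 15: z = -0.0110 + -0.0783i, |z|^2 = 0.0062
Iter 16: z = -0.0110 + -0.0783i, |z|^2 = 0.0062
Iter 17: z = -0.0110 + -0.0783i, |z|^2 = 0.0062
Iter 18: z = -0.0110 + -0.0783i, |z|^2 = 0.0062
Iter 19: z = -0.0110 + -0.0783i, |z|^2 = 0.0062
Iter 20: z = -0.0110 + -0.0783i, |z|^2 = 0.0062
Iter 21: z = -0.0110 + -0.0783i, |z|^2 = 0.0062
Iter 22: z = -0.0110 + -0.0783i, |z|^2 = 0.0062
Iter 23: z = -0.0110 + -0.0783i, |z|^2 = 0.0062
Iter 24: z = -0.0110 + -0.0783i, |z|^2 = 0.0062
Did not escape in 25 iterations → in set

Answer: yes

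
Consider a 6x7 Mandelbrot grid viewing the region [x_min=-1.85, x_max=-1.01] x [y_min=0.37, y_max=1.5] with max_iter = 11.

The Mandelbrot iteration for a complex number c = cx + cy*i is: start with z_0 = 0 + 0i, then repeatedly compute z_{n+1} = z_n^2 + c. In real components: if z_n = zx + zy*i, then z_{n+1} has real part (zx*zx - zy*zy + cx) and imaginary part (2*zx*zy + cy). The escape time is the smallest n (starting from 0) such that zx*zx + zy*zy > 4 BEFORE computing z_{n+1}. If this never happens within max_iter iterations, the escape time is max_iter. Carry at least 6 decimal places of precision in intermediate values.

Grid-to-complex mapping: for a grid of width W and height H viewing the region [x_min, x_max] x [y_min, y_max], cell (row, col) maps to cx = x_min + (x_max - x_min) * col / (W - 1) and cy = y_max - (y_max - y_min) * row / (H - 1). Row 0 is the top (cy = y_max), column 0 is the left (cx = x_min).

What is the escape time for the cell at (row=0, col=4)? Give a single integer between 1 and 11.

z_0 = 0 + 0i, c = -1.1780 + 1.5000i
Iter 1: z = -1.1780 + 1.5000i, |z|^2 = 3.6377
Iter 2: z = -2.0403 + -2.0340i, |z|^2 = 8.3000
Escaped at iteration 2

Answer: 2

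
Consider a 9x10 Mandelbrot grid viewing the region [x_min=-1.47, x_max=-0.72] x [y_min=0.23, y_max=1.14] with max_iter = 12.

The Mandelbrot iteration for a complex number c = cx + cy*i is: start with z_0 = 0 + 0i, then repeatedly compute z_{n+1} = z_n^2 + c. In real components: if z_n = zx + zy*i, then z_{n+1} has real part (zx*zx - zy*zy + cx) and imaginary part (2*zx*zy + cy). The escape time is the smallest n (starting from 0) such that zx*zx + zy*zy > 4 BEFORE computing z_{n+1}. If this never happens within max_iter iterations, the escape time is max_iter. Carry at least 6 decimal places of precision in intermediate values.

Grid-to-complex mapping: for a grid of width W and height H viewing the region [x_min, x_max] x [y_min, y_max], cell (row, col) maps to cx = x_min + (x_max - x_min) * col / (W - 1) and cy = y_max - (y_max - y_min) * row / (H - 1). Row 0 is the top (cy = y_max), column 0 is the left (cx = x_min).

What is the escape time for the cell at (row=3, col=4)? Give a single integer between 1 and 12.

z_0 = 0 + 0i, c = -1.0950 + 0.8367i
Iter 1: z = -1.0950 + 0.8367i, |z|^2 = 1.8990
Iter 2: z = -0.5960 + -0.9956i, |z|^2 = 1.3465
Iter 3: z = -1.7311 + 2.0234i, |z|^2 = 7.0909
Escaped at iteration 3

Answer: 3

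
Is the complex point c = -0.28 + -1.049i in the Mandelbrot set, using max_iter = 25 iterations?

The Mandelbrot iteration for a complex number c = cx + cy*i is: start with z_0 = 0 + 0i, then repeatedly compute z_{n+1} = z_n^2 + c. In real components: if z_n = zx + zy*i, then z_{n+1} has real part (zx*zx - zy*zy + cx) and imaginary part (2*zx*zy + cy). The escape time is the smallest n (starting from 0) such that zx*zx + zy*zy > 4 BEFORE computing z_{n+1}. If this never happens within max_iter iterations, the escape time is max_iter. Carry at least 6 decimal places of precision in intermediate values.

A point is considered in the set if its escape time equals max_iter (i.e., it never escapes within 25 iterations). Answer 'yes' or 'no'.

z_0 = 0 + 0i, c = -0.2800 + -1.0490i
Iter 1: z = -0.2800 + -1.0490i, |z|^2 = 1.1788
Iter 2: z = -1.3020 + -0.4616i, |z|^2 = 1.9082
Iter 3: z = 1.2022 + 0.1529i, |z|^2 = 1.4686
Iter 4: z = 1.1418 + -0.6814i, |z|^2 = 1.7680
Iter 5: z = 0.5595 + -2.6050i, |z|^2 = 7.0992
Escaped at iteration 5

Answer: no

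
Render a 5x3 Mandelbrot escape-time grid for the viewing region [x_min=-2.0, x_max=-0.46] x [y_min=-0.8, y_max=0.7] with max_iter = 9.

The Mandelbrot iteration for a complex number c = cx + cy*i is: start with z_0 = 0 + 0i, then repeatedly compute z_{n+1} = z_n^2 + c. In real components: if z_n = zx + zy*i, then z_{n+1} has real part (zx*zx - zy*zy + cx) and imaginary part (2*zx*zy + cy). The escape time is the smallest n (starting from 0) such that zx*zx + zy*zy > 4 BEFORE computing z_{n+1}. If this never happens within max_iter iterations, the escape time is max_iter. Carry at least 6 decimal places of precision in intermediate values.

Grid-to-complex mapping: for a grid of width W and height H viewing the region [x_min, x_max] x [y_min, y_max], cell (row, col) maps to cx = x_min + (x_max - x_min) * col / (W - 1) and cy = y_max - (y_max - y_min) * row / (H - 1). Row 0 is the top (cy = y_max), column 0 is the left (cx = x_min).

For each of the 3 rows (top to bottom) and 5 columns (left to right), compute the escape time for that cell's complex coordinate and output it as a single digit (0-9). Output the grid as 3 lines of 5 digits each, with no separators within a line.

(row=0, col=0): c = -2.0000 + 0.7000i → escape time 1
(row=0, col=1): c = -1.6150 + 0.7000i → escape time 3
(row=0, col=2): c = -1.2300 + 0.7000i → escape time 3
(row=0, col=3): c = -0.8450 + 0.7000i → escape time 4
(row=0, col=4): c = -0.4600 + 0.7000i → escape time 8
(row=1, col=0): c = -2.0000 + -0.0500i → escape time 1
(row=1, col=1): c = -1.6150 + -0.0500i → escape time 7
(row=1, col=2): c = -1.2300 + -0.0500i → escape time 9
(row=1, col=3): c = -0.8450 + -0.0500i → escape time 9
(row=1, col=4): c = -0.4600 + -0.0500i → escape time 9
(row=2, col=0): c = -2.0000 + -0.8000i → escape time 1
(row=2, col=1): c = -1.6150 + -0.8000i → escape time 3
(row=2, col=2): c = -1.2300 + -0.8000i → escape time 3
(row=2, col=3): c = -0.8450 + -0.8000i → escape time 4
(row=2, col=4): c = -0.4600 + -0.8000i → escape time 6

Answer: 13348
17999
13346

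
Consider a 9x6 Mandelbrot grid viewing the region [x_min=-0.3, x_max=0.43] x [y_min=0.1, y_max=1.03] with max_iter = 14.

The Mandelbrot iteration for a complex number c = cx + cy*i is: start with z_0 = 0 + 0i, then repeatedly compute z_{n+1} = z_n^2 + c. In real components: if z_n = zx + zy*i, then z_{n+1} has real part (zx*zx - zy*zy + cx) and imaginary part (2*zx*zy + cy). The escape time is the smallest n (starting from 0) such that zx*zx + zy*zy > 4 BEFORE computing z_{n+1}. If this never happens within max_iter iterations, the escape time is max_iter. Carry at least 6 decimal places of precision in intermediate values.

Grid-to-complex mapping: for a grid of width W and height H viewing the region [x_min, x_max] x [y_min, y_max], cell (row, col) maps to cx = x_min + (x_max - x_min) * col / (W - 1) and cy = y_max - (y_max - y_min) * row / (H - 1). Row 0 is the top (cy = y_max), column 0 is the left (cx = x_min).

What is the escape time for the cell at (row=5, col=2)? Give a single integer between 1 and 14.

Answer: 14

Derivation:
z_0 = 0 + 0i, c = -0.1175 + 0.1000i
Iter 1: z = -0.1175 + 0.1000i, |z|^2 = 0.0238
Iter 2: z = -0.1137 + 0.0765i, |z|^2 = 0.0188
Iter 3: z = -0.1104 + 0.0826i, |z|^2 = 0.0190
Iter 4: z = -0.1121 + 0.0818i, |z|^2 = 0.0193
Iter 5: z = -0.1116 + 0.0817i, |z|^2 = 0.0191
Iter 6: z = -0.1117 + 0.0818i, |z|^2 = 0.0192
Iter 7: z = -0.1117 + 0.0817i, |z|^2 = 0.0192
Iter 8: z = -0.1117 + 0.0817i, |z|^2 = 0.0192
Iter 9: z = -0.1117 + 0.0817i, |z|^2 = 0.0192
Iter 10: z = -0.1117 + 0.0817i, |z|^2 = 0.0192
Iter 11: z = -0.1117 + 0.0817i, |z|^2 = 0.0192
Iter 12: z = -0.1117 + 0.0817i, |z|^2 = 0.0192
Iter 13: z = -0.1117 + 0.0817i, |z|^2 = 0.0192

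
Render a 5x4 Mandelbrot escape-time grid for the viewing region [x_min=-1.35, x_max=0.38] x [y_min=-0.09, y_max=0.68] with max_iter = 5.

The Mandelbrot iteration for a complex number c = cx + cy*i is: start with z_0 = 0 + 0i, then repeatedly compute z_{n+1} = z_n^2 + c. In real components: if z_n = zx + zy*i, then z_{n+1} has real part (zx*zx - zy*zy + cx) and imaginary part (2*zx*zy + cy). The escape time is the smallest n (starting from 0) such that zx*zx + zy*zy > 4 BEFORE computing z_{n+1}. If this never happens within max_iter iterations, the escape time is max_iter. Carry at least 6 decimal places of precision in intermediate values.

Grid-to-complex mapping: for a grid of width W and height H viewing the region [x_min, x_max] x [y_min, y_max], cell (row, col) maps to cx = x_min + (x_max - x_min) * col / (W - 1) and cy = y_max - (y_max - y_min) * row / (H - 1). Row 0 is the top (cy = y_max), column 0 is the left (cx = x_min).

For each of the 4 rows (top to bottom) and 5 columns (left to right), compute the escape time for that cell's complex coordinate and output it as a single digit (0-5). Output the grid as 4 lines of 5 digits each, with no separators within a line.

Answer: 34555
55555
55555
55555

Derivation:
(row=0, col=0): c = -1.3500 + 0.6800i → escape time 3
(row=0, col=1): c = -0.9175 + 0.6800i → escape time 4
(row=0, col=2): c = -0.4850 + 0.6800i → escape time 5
(row=0, col=3): c = -0.0525 + 0.6800i → escape time 5
(row=0, col=4): c = 0.3800 + 0.6800i → escape time 5
(row=1, col=0): c = -1.3500 + 0.4233i → escape time 5
(row=1, col=1): c = -0.9175 + 0.4233i → escape time 5
(row=1, col=2): c = -0.4850 + 0.4233i → escape time 5
(row=1, col=3): c = -0.0525 + 0.4233i → escape time 5
(row=1, col=4): c = 0.3800 + 0.4233i → escape time 5
(row=2, col=0): c = -1.3500 + 0.1667i → escape time 5
(row=2, col=1): c = -0.9175 + 0.1667i → escape time 5
(row=2, col=2): c = -0.4850 + 0.1667i → escape time 5
(row=2, col=3): c = -0.0525 + 0.1667i → escape time 5
(row=2, col=4): c = 0.3800 + 0.1667i → escape time 5
(row=3, col=0): c = -1.3500 + -0.0900i → escape time 5
(row=3, col=1): c = -0.9175 + -0.0900i → escape time 5
(row=3, col=2): c = -0.4850 + -0.0900i → escape time 5
(row=3, col=3): c = -0.0525 + -0.0900i → escape time 5
(row=3, col=4): c = 0.3800 + -0.0900i → escape time 5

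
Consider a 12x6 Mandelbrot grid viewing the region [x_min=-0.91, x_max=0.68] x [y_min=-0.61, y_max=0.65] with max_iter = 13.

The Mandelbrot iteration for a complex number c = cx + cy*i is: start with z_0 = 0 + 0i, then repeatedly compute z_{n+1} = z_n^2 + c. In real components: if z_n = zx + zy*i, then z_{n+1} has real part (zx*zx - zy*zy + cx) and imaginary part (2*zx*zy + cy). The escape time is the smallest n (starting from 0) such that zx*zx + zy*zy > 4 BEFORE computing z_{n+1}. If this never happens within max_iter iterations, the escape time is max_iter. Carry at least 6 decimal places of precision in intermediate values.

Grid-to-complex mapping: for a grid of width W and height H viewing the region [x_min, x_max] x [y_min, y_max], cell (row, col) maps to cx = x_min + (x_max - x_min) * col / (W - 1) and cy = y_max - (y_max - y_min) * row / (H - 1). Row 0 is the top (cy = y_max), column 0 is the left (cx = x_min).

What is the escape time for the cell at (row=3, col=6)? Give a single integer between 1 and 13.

z_0 = 0 + 0i, c = -0.0427 + -0.1060i
Iter 1: z = -0.0427 + -0.1060i, |z|^2 = 0.0131
Iter 2: z = -0.0521 + -0.0969i, |z|^2 = 0.0121
Iter 3: z = -0.0494 + -0.0959i, |z|^2 = 0.0116
Iter 4: z = -0.0495 + -0.0965i, |z|^2 = 0.0118
Iter 5: z = -0.0496 + -0.0964i, |z|^2 = 0.0118
Iter 6: z = -0.0496 + -0.0964i, |z|^2 = 0.0118
Iter 7: z = -0.0496 + -0.0964i, |z|^2 = 0.0118
Iter 8: z = -0.0496 + -0.0964i, |z|^2 = 0.0118
Iter 9: z = -0.0496 + -0.0964i, |z|^2 = 0.0118
Iter 10: z = -0.0496 + -0.0964i, |z|^2 = 0.0118
Iter 11: z = -0.0496 + -0.0964i, |z|^2 = 0.0118
Iter 12: z = -0.0496 + -0.0964i, |z|^2 = 0.0118

Answer: 13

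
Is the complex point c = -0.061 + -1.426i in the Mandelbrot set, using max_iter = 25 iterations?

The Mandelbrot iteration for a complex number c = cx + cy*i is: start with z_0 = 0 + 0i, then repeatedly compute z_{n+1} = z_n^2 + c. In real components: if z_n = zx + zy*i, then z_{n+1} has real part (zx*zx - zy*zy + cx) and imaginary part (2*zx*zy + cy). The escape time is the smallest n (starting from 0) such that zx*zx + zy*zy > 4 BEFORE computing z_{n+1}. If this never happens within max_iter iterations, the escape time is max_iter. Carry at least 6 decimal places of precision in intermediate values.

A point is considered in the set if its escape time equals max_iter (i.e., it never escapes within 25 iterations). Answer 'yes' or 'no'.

Answer: no

Derivation:
z_0 = 0 + 0i, c = -0.0610 + -1.4260i
Iter 1: z = -0.0610 + -1.4260i, |z|^2 = 2.0372
Iter 2: z = -2.0908 + -1.2520i, |z|^2 = 5.9388
Escaped at iteration 2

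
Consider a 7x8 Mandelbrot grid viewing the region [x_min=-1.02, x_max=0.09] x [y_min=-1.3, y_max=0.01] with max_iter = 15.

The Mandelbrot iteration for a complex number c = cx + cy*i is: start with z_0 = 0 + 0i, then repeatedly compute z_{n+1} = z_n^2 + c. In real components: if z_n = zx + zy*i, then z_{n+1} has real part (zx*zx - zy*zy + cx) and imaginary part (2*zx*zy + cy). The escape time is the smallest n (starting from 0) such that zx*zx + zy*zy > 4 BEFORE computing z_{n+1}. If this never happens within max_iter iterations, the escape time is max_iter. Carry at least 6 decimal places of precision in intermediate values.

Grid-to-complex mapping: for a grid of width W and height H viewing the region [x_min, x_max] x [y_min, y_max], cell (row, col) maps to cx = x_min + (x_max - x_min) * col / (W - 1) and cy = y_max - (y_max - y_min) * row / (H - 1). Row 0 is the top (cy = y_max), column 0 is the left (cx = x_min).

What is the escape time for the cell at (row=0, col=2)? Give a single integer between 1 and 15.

Answer: 15

Derivation:
z_0 = 0 + 0i, c = -0.6500 + 0.0100i
Iter 1: z = -0.6500 + 0.0100i, |z|^2 = 0.4226
Iter 2: z = -0.2276 + -0.0030i, |z|^2 = 0.0518
Iter 3: z = -0.5982 + 0.0114i, |z|^2 = 0.3580
Iter 4: z = -0.2923 + -0.0036i, |z|^2 = 0.0854
Iter 5: z = -0.5646 + 0.0121i, |z|^2 = 0.3189
Iter 6: z = -0.3314 + -0.0037i, |z|^2 = 0.1098
Iter 7: z = -0.5402 + 0.0124i, |z|^2 = 0.2920
Iter 8: z = -0.3583 + -0.0034i, |z|^2 = 0.1284
Iter 9: z = -0.5216 + 0.0125i, |z|^2 = 0.2722
Iter 10: z = -0.3781 + -0.0030i, |z|^2 = 0.1430
Iter 11: z = -0.5071 + 0.0123i, |z|^2 = 0.2573
Iter 12: z = -0.3930 + -0.0024i, |z|^2 = 0.1545
Iter 13: z = -0.4955 + 0.0119i, |z|^2 = 0.2457
Iter 14: z = -0.4046 + -0.0018i, |z|^2 = 0.1637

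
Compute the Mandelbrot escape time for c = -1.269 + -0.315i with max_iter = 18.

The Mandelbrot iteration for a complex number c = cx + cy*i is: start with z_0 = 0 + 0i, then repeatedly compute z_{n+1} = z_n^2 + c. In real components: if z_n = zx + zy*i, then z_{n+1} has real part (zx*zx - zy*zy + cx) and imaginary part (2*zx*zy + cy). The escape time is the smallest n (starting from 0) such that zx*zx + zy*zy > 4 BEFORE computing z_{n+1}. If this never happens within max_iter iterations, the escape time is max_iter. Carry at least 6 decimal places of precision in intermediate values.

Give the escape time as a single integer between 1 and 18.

z_0 = 0 + 0i, c = -1.2690 + -0.3150i
Iter 1: z = -1.2690 + -0.3150i, |z|^2 = 1.7096
Iter 2: z = 0.2421 + 0.4845i, |z|^2 = 0.2933
Iter 3: z = -1.4451 + -0.0804i, |z|^2 = 2.0947
Iter 4: z = 0.8128 + -0.0827i, |z|^2 = 0.6675
Iter 5: z = -0.6152 + -0.4494i, |z|^2 = 0.5804
Iter 6: z = -1.0925 + 0.2379i, |z|^2 = 1.2502
Iter 7: z = -0.1321 + -0.8349i, |z|^2 = 0.7145
Iter 8: z = -1.9486 + -0.0945i, |z|^2 = 3.8059
Iter 9: z = 2.5190 + 0.0532i, |z|^2 = 6.3483
Escaped at iteration 9

Answer: 9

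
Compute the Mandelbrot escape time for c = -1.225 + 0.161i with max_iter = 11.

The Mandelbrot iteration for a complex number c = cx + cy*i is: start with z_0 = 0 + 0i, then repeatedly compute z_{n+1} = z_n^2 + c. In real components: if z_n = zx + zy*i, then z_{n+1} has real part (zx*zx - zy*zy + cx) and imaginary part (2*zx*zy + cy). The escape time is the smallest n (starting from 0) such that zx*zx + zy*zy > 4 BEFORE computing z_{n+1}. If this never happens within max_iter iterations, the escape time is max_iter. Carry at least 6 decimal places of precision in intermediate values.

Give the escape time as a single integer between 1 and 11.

Answer: 11

Derivation:
z_0 = 0 + 0i, c = -1.2250 + 0.1610i
Iter 1: z = -1.2250 + 0.1610i, |z|^2 = 1.5265
Iter 2: z = 0.2497 + -0.2335i, |z|^2 = 0.1169
Iter 3: z = -1.2171 + 0.0444i, |z|^2 = 1.4834
Iter 4: z = 0.2545 + 0.0529i, |z|^2 = 0.0676
Iter 5: z = -1.1630 + 0.1879i, |z|^2 = 1.3880
Iter 6: z = 0.0923 + -0.2761i, |z|^2 = 0.0848
Iter 7: z = -1.2927 + 0.1100i, |z|^2 = 1.6832
Iter 8: z = 0.4340 + -0.1234i, |z|^2 = 0.2036
Iter 9: z = -1.0519 + 0.0539i, |z|^2 = 1.1094
Iter 10: z = -0.1214 + 0.0476i, |z|^2 = 0.0170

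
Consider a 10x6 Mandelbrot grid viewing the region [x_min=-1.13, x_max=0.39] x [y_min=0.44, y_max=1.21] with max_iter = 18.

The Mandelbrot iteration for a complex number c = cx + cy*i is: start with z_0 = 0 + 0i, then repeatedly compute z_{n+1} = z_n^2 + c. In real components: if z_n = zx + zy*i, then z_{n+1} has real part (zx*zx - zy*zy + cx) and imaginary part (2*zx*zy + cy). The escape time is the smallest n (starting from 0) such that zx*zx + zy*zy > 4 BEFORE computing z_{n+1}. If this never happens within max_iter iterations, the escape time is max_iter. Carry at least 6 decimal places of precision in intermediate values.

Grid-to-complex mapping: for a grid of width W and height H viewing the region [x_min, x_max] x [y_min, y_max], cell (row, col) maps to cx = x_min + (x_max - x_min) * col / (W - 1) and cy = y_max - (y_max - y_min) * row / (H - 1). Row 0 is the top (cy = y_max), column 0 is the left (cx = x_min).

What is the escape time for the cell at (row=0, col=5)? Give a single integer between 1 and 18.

z_0 = 0 + 0i, c = -0.2856 + 1.2100i
Iter 1: z = -0.2856 + 1.2100i, |z|^2 = 1.5456
Iter 2: z = -1.6681 + 0.5190i, |z|^2 = 3.0519
Iter 3: z = 2.2277 + -0.5214i, |z|^2 = 5.2346
Escaped at iteration 3

Answer: 3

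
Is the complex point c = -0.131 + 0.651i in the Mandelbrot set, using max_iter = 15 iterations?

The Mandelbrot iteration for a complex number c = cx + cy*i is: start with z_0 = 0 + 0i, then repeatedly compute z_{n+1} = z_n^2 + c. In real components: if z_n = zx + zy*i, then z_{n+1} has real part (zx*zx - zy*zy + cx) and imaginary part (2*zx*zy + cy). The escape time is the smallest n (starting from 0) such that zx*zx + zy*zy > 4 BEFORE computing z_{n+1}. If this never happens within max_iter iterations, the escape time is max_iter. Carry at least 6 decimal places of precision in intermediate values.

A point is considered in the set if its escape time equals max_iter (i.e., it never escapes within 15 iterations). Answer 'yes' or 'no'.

Answer: yes

Derivation:
z_0 = 0 + 0i, c = -0.1310 + 0.6510i
Iter 1: z = -0.1310 + 0.6510i, |z|^2 = 0.4410
Iter 2: z = -0.5376 + 0.4804i, |z|^2 = 0.5199
Iter 3: z = -0.0728 + 0.1344i, |z|^2 = 0.0234
Iter 4: z = -0.1438 + 0.6314i, |z|^2 = 0.4194
Iter 5: z = -0.5090 + 0.4694i, |z|^2 = 0.4795
Iter 6: z = -0.0922 + 0.1731i, |z|^2 = 0.0385
Iter 7: z = -0.1524 + 0.6191i, |z|^2 = 0.4065
Iter 8: z = -0.4910 + 0.4623i, |z|^2 = 0.4548
Iter 9: z = -0.1036 + 0.1971i, |z|^2 = 0.0496
Iter 10: z = -0.1591 + 0.6102i, |z|^2 = 0.3976
Iter 11: z = -0.4780 + 0.4568i, |z|^2 = 0.4372
Iter 12: z = -0.1112 + 0.2143i, |z|^2 = 0.0583
Iter 13: z = -0.1645 + 0.6033i, |z|^2 = 0.3911
Iter 14: z = -0.4679 + 0.4525i, |z|^2 = 0.4237
Did not escape in 15 iterations → in set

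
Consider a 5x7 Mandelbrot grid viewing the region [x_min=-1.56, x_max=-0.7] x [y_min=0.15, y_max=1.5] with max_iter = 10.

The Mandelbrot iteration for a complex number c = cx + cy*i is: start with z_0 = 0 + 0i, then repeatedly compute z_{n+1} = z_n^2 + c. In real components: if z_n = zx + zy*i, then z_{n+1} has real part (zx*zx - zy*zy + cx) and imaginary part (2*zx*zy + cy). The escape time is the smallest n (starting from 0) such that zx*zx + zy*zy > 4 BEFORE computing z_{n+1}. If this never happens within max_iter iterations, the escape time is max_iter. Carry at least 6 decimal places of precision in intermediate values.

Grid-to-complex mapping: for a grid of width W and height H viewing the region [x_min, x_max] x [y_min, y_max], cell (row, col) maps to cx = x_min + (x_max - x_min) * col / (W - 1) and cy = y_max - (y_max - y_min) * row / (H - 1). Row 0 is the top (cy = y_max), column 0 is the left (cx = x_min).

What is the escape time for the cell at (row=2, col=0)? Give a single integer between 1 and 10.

Answer: 2

Derivation:
z_0 = 0 + 0i, c = -1.5600 + 1.0500i
Iter 1: z = -1.5600 + 1.0500i, |z|^2 = 3.5361
Iter 2: z = -0.2289 + -2.2260i, |z|^2 = 5.0075
Escaped at iteration 2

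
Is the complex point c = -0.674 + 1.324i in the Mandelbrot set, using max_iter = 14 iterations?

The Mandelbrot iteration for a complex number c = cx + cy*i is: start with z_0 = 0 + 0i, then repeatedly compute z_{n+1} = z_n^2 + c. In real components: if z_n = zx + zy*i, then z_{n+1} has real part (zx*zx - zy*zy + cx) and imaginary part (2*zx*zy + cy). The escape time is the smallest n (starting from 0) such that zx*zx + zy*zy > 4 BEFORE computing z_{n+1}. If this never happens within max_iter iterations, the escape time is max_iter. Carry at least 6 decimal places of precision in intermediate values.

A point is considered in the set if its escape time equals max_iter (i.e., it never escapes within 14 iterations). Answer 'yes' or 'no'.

z_0 = 0 + 0i, c = -0.6740 + 1.3240i
Iter 1: z = -0.6740 + 1.3240i, |z|^2 = 2.2073
Iter 2: z = -1.9727 + -0.4608i, |z|^2 = 4.1038
Escaped at iteration 2

Answer: no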